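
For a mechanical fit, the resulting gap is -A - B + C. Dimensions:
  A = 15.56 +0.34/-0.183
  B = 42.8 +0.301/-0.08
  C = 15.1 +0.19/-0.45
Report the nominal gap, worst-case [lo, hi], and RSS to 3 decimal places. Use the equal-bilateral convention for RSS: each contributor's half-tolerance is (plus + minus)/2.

nominal=-43.260 wc=[-44.351,-42.807] rss=0.455

Stack each dimension's contribution:
  -A: nom -15.560 → Σnom=-15.560; wc +0.183/-0.340 → slack +0.183/-0.340; half-tol=0.262, Σhalf²=0.068382
  -B: nom -42.800 → Σnom=-58.360; wc +0.080/-0.301 → slack +0.263/-0.641; half-tol=0.191, Σhalf²=0.104673
  +C: nom +15.100 → Σnom=-43.260; wc +0.190/-0.450 → slack +0.453/-1.091; half-tol=0.320, Σhalf²=0.207072
Nominal = -43.260. Worst-case = [-43.260 - 1.091, -43.260 + 0.453] = [-44.351, -42.807]. RSS = √0.207072 = 0.455.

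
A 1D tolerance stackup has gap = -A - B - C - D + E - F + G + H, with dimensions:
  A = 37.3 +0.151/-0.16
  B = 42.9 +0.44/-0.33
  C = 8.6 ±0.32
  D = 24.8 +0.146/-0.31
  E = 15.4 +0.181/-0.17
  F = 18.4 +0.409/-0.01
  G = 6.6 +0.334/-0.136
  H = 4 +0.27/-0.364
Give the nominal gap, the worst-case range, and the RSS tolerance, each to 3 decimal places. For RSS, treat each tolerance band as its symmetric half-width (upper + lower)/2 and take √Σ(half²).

nominal=-106.000 wc=[-108.136,-104.085] rss=0.746

Stack each dimension's contribution:
  -A: nom -37.300 → Σnom=-37.300; wc +0.160/-0.151 → slack +0.160/-0.151; half-tol=0.155, Σhalf²=0.024180
  -B: nom -42.900 → Σnom=-80.200; wc +0.330/-0.440 → slack +0.490/-0.591; half-tol=0.385, Σhalf²=0.172405
  -C: nom -8.600 → Σnom=-88.800; wc +0.320/-0.320 → slack +0.810/-0.911; half-tol=0.320, Σhalf²=0.274805
  -D: nom -24.800 → Σnom=-113.600; wc +0.310/-0.146 → slack +1.120/-1.057; half-tol=0.228, Σhalf²=0.326789
  +E: nom +15.400 → Σnom=-98.200; wc +0.181/-0.170 → slack +1.301/-1.227; half-tol=0.175, Σhalf²=0.357589
  -F: nom -18.400 → Σnom=-116.600; wc +0.010/-0.409 → slack +1.311/-1.636; half-tol=0.209, Σhalf²=0.401480
  +G: nom +6.600 → Σnom=-110.000; wc +0.334/-0.136 → slack +1.645/-1.772; half-tol=0.235, Σhalf²=0.456705
  +H: nom +4.000 → Σnom=-106.000; wc +0.270/-0.364 → slack +1.915/-2.136; half-tol=0.317, Σhalf²=0.557194
Nominal = -106.000. Worst-case = [-106.000 - 2.136, -106.000 + 1.915] = [-108.136, -104.085]. RSS = √0.557194 = 0.746.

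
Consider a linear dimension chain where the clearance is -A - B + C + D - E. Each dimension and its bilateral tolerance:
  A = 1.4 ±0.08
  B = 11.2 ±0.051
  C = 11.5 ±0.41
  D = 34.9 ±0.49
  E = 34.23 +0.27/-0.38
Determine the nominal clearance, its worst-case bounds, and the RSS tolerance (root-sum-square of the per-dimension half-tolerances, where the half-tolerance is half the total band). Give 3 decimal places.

Stack each dimension's contribution:
  -A: nom -1.400 → Σnom=-1.400; wc +0.080/-0.080 → slack +0.080/-0.080; half-tol=0.080, Σhalf²=0.006400
  -B: nom -11.200 → Σnom=-12.600; wc +0.051/-0.051 → slack +0.131/-0.131; half-tol=0.051, Σhalf²=0.009001
  +C: nom +11.500 → Σnom=-1.100; wc +0.410/-0.410 → slack +0.541/-0.541; half-tol=0.410, Σhalf²=0.177101
  +D: nom +34.900 → Σnom=33.800; wc +0.490/-0.490 → slack +1.031/-1.031; half-tol=0.490, Σhalf²=0.417201
  -E: nom -34.230 → Σnom=-0.430; wc +0.380/-0.270 → slack +1.411/-1.301; half-tol=0.325, Σhalf²=0.522826
Nominal = -0.430. Worst-case = [-0.430 - 1.301, -0.430 + 1.411] = [-1.731, 0.981]. RSS = √0.522826 = 0.723.

nominal=-0.430 wc=[-1.731,0.981] rss=0.723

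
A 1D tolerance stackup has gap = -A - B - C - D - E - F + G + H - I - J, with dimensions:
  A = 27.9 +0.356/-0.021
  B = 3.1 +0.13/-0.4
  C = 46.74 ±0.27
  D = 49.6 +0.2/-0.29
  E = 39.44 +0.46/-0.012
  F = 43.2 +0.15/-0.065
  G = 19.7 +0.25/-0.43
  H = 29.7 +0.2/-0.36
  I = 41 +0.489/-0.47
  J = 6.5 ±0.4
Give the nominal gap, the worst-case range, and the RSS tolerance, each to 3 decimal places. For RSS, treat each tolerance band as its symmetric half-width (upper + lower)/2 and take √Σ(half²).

nominal=-208.080 wc=[-211.325,-205.702] rss=0.943

Stack each dimension's contribution:
  -A: nom -27.900 → Σnom=-27.900; wc +0.021/-0.356 → slack +0.021/-0.356; half-tol=0.189, Σhalf²=0.035532
  -B: nom -3.100 → Σnom=-31.000; wc +0.400/-0.130 → slack +0.421/-0.486; half-tol=0.265, Σhalf²=0.105757
  -C: nom -46.740 → Σnom=-77.740; wc +0.270/-0.270 → slack +0.691/-0.756; half-tol=0.270, Σhalf²=0.178657
  -D: nom -49.600 → Σnom=-127.340; wc +0.290/-0.200 → slack +0.981/-0.956; half-tol=0.245, Σhalf²=0.238682
  -E: nom -39.440 → Σnom=-166.780; wc +0.012/-0.460 → slack +0.993/-1.416; half-tol=0.236, Σhalf²=0.294378
  -F: nom -43.200 → Σnom=-209.980; wc +0.065/-0.150 → slack +1.058/-1.566; half-tol=0.107, Σhalf²=0.305934
  +G: nom +19.700 → Σnom=-190.280; wc +0.250/-0.430 → slack +1.308/-1.996; half-tol=0.340, Σhalf²=0.421534
  +H: nom +29.700 → Σnom=-160.580; wc +0.200/-0.360 → slack +1.508/-2.356; half-tol=0.280, Σhalf²=0.499935
  -I: nom -41.000 → Σnom=-201.580; wc +0.470/-0.489 → slack +1.978/-2.845; half-tol=0.479, Σhalf²=0.729855
  -J: nom -6.500 → Σnom=-208.080; wc +0.400/-0.400 → slack +2.378/-3.245; half-tol=0.400, Σhalf²=0.889855
Nominal = -208.080. Worst-case = [-208.080 - 3.245, -208.080 + 2.378] = [-211.325, -205.702]. RSS = √0.889855 = 0.943.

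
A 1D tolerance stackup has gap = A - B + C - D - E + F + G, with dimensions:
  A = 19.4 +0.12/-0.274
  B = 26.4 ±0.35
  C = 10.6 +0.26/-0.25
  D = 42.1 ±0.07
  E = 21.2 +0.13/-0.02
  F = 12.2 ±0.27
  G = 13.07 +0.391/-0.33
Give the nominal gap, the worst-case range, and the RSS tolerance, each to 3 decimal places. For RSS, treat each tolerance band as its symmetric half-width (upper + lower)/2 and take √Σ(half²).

nominal=-34.430 wc=[-36.104,-32.949] rss=0.663

Stack each dimension's contribution:
  +A: nom +19.400 → Σnom=19.400; wc +0.120/-0.274 → slack +0.120/-0.274; half-tol=0.197, Σhalf²=0.038809
  -B: nom -26.400 → Σnom=-7.000; wc +0.350/-0.350 → slack +0.470/-0.624; half-tol=0.350, Σhalf²=0.161309
  +C: nom +10.600 → Σnom=3.600; wc +0.260/-0.250 → slack +0.730/-0.874; half-tol=0.255, Σhalf²=0.226334
  -D: nom -42.100 → Σnom=-38.500; wc +0.070/-0.070 → slack +0.800/-0.944; half-tol=0.070, Σhalf²=0.231234
  -E: nom -21.200 → Σnom=-59.700; wc +0.020/-0.130 → slack +0.820/-1.074; half-tol=0.075, Σhalf²=0.236859
  +F: nom +12.200 → Σnom=-47.500; wc +0.270/-0.270 → slack +1.090/-1.344; half-tol=0.270, Σhalf²=0.309759
  +G: nom +13.070 → Σnom=-34.430; wc +0.391/-0.330 → slack +1.481/-1.674; half-tol=0.361, Σhalf²=0.439719
Nominal = -34.430. Worst-case = [-34.430 - 1.674, -34.430 + 1.481] = [-36.104, -32.949]. RSS = √0.439719 = 0.663.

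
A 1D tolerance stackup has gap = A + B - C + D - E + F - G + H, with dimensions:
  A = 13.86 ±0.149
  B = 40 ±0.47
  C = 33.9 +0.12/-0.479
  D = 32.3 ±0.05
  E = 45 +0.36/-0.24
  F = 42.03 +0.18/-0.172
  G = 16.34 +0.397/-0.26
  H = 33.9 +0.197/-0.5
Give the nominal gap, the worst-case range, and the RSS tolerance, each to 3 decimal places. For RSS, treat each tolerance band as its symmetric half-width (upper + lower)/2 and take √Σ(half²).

nominal=66.850 wc=[64.632,68.875] rss=0.828

Stack each dimension's contribution:
  +A: nom +13.860 → Σnom=13.860; wc +0.149/-0.149 → slack +0.149/-0.149; half-tol=0.149, Σhalf²=0.022201
  +B: nom +40.000 → Σnom=53.860; wc +0.470/-0.470 → slack +0.619/-0.619; half-tol=0.470, Σhalf²=0.243101
  -C: nom -33.900 → Σnom=19.960; wc +0.479/-0.120 → slack +1.098/-0.739; half-tol=0.299, Σhalf²=0.332801
  +D: nom +32.300 → Σnom=52.260; wc +0.050/-0.050 → slack +1.148/-0.789; half-tol=0.050, Σhalf²=0.335301
  -E: nom -45.000 → Σnom=7.260; wc +0.240/-0.360 → slack +1.388/-1.149; half-tol=0.300, Σhalf²=0.425301
  +F: nom +42.030 → Σnom=49.290; wc +0.180/-0.172 → slack +1.568/-1.321; half-tol=0.176, Σhalf²=0.456277
  -G: nom -16.340 → Σnom=32.950; wc +0.260/-0.397 → slack +1.828/-1.718; half-tol=0.329, Σhalf²=0.564190
  +H: nom +33.900 → Σnom=66.850; wc +0.197/-0.500 → slack +2.025/-2.218; half-tol=0.349, Σhalf²=0.685642
Nominal = 66.850. Worst-case = [66.850 - 2.218, 66.850 + 2.025] = [64.632, 68.875]. RSS = √0.685642 = 0.828.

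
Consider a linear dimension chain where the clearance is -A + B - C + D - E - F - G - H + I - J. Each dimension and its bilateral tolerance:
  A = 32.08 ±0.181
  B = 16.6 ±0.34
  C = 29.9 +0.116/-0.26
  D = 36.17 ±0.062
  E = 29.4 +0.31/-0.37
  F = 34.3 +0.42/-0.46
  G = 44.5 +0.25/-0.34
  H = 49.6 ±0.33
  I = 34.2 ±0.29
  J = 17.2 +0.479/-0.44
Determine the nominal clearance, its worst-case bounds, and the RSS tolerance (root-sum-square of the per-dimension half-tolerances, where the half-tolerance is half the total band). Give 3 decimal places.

nominal=-150.010 wc=[-152.788,-146.937] rss=0.994

Stack each dimension's contribution:
  -A: nom -32.080 → Σnom=-32.080; wc +0.181/-0.181 → slack +0.181/-0.181; half-tol=0.181, Σhalf²=0.032761
  +B: nom +16.600 → Σnom=-15.480; wc +0.340/-0.340 → slack +0.521/-0.521; half-tol=0.340, Σhalf²=0.148361
  -C: nom -29.900 → Σnom=-45.380; wc +0.260/-0.116 → slack +0.781/-0.637; half-tol=0.188, Σhalf²=0.183705
  +D: nom +36.170 → Σnom=-9.210; wc +0.062/-0.062 → slack +0.843/-0.699; half-tol=0.062, Σhalf²=0.187549
  -E: nom -29.400 → Σnom=-38.610; wc +0.370/-0.310 → slack +1.213/-1.009; half-tol=0.340, Σhalf²=0.303149
  -F: nom -34.300 → Σnom=-72.910; wc +0.460/-0.420 → slack +1.673/-1.429; half-tol=0.440, Σhalf²=0.496749
  -G: nom -44.500 → Σnom=-117.410; wc +0.340/-0.250 → slack +2.013/-1.679; half-tol=0.295, Σhalf²=0.583774
  -H: nom -49.600 → Σnom=-167.010; wc +0.330/-0.330 → slack +2.343/-2.009; half-tol=0.330, Σhalf²=0.692674
  +I: nom +34.200 → Σnom=-132.810; wc +0.290/-0.290 → slack +2.633/-2.299; half-tol=0.290, Σhalf²=0.776774
  -J: nom -17.200 → Σnom=-150.010; wc +0.440/-0.479 → slack +3.073/-2.778; half-tol=0.460, Σhalf²=0.987914
Nominal = -150.010. Worst-case = [-150.010 - 2.778, -150.010 + 3.073] = [-152.788, -146.937]. RSS = √0.987914 = 0.994.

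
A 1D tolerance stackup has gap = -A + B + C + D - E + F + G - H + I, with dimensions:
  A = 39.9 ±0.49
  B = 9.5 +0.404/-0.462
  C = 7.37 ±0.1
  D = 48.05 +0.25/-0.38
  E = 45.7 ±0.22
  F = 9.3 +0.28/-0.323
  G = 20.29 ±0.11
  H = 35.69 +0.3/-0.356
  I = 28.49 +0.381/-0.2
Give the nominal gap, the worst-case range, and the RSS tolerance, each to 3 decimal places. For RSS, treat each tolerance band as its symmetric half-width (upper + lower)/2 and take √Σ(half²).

Stack each dimension's contribution:
  -A: nom -39.900 → Σnom=-39.900; wc +0.490/-0.490 → slack +0.490/-0.490; half-tol=0.490, Σhalf²=0.240100
  +B: nom +9.500 → Σnom=-30.400; wc +0.404/-0.462 → slack +0.894/-0.952; half-tol=0.433, Σhalf²=0.427589
  +C: nom +7.370 → Σnom=-23.030; wc +0.100/-0.100 → slack +0.994/-1.052; half-tol=0.100, Σhalf²=0.437589
  +D: nom +48.050 → Σnom=25.020; wc +0.250/-0.380 → slack +1.244/-1.432; half-tol=0.315, Σhalf²=0.536814
  -E: nom -45.700 → Σnom=-20.680; wc +0.220/-0.220 → slack +1.464/-1.652; half-tol=0.220, Σhalf²=0.585214
  +F: nom +9.300 → Σnom=-11.380; wc +0.280/-0.323 → slack +1.744/-1.975; half-tol=0.301, Σhalf²=0.676116
  +G: nom +20.290 → Σnom=8.910; wc +0.110/-0.110 → slack +1.854/-2.085; half-tol=0.110, Σhalf²=0.688216
  -H: nom -35.690 → Σnom=-26.780; wc +0.356/-0.300 → slack +2.210/-2.385; half-tol=0.328, Σhalf²=0.795800
  +I: nom +28.490 → Σnom=1.710; wc +0.381/-0.200 → slack +2.591/-2.585; half-tol=0.290, Σhalf²=0.880190
Nominal = 1.710. Worst-case = [1.710 - 2.585, 1.710 + 2.591] = [-0.875, 4.301]. RSS = √0.880190 = 0.938.

nominal=1.710 wc=[-0.875,4.301] rss=0.938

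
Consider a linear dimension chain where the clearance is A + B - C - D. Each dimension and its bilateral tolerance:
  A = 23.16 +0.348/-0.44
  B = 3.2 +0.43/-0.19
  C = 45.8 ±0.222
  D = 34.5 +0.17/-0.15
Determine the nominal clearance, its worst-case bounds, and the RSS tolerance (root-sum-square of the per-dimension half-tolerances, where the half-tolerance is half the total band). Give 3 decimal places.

nominal=-53.940 wc=[-54.962,-52.790] rss=0.571

Stack each dimension's contribution:
  +A: nom +23.160 → Σnom=23.160; wc +0.348/-0.440 → slack +0.348/-0.440; half-tol=0.394, Σhalf²=0.155236
  +B: nom +3.200 → Σnom=26.360; wc +0.430/-0.190 → slack +0.778/-0.630; half-tol=0.310, Σhalf²=0.251336
  -C: nom -45.800 → Σnom=-19.440; wc +0.222/-0.222 → slack +1.000/-0.852; half-tol=0.222, Σhalf²=0.300620
  -D: nom -34.500 → Σnom=-53.940; wc +0.150/-0.170 → slack +1.150/-1.022; half-tol=0.160, Σhalf²=0.326220
Nominal = -53.940. Worst-case = [-53.940 - 1.022, -53.940 + 1.150] = [-54.962, -52.790]. RSS = √0.326220 = 0.571.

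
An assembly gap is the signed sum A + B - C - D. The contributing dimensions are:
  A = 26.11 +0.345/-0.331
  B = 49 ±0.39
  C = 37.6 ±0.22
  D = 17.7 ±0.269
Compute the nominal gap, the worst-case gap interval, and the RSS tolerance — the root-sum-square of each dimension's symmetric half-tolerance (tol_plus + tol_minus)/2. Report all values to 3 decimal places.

nominal=19.810 wc=[18.600,21.034] rss=0.622

Stack each dimension's contribution:
  +A: nom +26.110 → Σnom=26.110; wc +0.345/-0.331 → slack +0.345/-0.331; half-tol=0.338, Σhalf²=0.114244
  +B: nom +49.000 → Σnom=75.110; wc +0.390/-0.390 → slack +0.735/-0.721; half-tol=0.390, Σhalf²=0.266344
  -C: nom -37.600 → Σnom=37.510; wc +0.220/-0.220 → slack +0.955/-0.941; half-tol=0.220, Σhalf²=0.314744
  -D: nom -17.700 → Σnom=19.810; wc +0.269/-0.269 → slack +1.224/-1.210; half-tol=0.269, Σhalf²=0.387105
Nominal = 19.810. Worst-case = [19.810 - 1.210, 19.810 + 1.224] = [18.600, 21.034]. RSS = √0.387105 = 0.622.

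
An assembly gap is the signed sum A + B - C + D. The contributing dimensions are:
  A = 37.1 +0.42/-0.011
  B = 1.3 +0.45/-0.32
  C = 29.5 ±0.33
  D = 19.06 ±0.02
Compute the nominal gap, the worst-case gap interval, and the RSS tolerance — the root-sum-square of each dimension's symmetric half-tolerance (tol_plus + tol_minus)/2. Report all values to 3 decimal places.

nominal=27.960 wc=[27.279,29.180] rss=0.551

Stack each dimension's contribution:
  +A: nom +37.100 → Σnom=37.100; wc +0.420/-0.011 → slack +0.420/-0.011; half-tol=0.215, Σhalf²=0.046440
  +B: nom +1.300 → Σnom=38.400; wc +0.450/-0.320 → slack +0.870/-0.331; half-tol=0.385, Σhalf²=0.194665
  -C: nom -29.500 → Σnom=8.900; wc +0.330/-0.330 → slack +1.200/-0.661; half-tol=0.330, Σhalf²=0.303565
  +D: nom +19.060 → Σnom=27.960; wc +0.020/-0.020 → slack +1.220/-0.681; half-tol=0.020, Σhalf²=0.303965
Nominal = 27.960. Worst-case = [27.960 - 0.681, 27.960 + 1.220] = [27.279, 29.180]. RSS = √0.303965 = 0.551.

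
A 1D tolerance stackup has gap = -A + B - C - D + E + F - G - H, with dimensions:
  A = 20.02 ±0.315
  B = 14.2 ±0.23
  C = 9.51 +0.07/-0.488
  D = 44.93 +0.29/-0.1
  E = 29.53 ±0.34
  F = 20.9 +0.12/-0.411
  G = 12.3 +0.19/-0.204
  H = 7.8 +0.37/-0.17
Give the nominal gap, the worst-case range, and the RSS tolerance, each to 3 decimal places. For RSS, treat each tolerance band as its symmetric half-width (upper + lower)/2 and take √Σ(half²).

Stack each dimension's contribution:
  -A: nom -20.020 → Σnom=-20.020; wc +0.315/-0.315 → slack +0.315/-0.315; half-tol=0.315, Σhalf²=0.099225
  +B: nom +14.200 → Σnom=-5.820; wc +0.230/-0.230 → slack +0.545/-0.545; half-tol=0.230, Σhalf²=0.152125
  -C: nom -9.510 → Σnom=-15.330; wc +0.488/-0.070 → slack +1.033/-0.615; half-tol=0.279, Σhalf²=0.229966
  -D: nom -44.930 → Σnom=-60.260; wc +0.100/-0.290 → slack +1.133/-0.905; half-tol=0.195, Σhalf²=0.267991
  +E: nom +29.530 → Σnom=-30.730; wc +0.340/-0.340 → slack +1.473/-1.245; half-tol=0.340, Σhalf²=0.383591
  +F: nom +20.900 → Σnom=-9.830; wc +0.120/-0.411 → slack +1.593/-1.656; half-tol=0.265, Σhalf²=0.454081
  -G: nom -12.300 → Σnom=-22.130; wc +0.204/-0.190 → slack +1.797/-1.846; half-tol=0.197, Σhalf²=0.492890
  -H: nom -7.800 → Σnom=-29.930; wc +0.170/-0.370 → slack +1.967/-2.216; half-tol=0.270, Σhalf²=0.565790
Nominal = -29.930. Worst-case = [-29.930 - 2.216, -29.930 + 1.967] = [-32.146, -27.963]. RSS = √0.565790 = 0.752.

nominal=-29.930 wc=[-32.146,-27.963] rss=0.752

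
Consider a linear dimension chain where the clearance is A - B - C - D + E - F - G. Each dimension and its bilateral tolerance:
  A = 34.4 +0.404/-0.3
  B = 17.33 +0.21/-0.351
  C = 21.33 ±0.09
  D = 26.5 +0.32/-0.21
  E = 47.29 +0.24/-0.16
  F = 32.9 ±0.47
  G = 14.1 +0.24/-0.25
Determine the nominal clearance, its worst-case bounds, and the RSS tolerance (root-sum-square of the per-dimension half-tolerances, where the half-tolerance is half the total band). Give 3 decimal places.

nominal=-30.470 wc=[-32.260,-28.455] rss=0.776

Stack each dimension's contribution:
  +A: nom +34.400 → Σnom=34.400; wc +0.404/-0.300 → slack +0.404/-0.300; half-tol=0.352, Σhalf²=0.123904
  -B: nom -17.330 → Σnom=17.070; wc +0.351/-0.210 → slack +0.755/-0.510; half-tol=0.280, Σhalf²=0.202584
  -C: nom -21.330 → Σnom=-4.260; wc +0.090/-0.090 → slack +0.845/-0.600; half-tol=0.090, Σhalf²=0.210684
  -D: nom -26.500 → Σnom=-30.760; wc +0.210/-0.320 → slack +1.055/-0.920; half-tol=0.265, Σhalf²=0.280909
  +E: nom +47.290 → Σnom=16.530; wc +0.240/-0.160 → slack +1.295/-1.080; half-tol=0.200, Σhalf²=0.320909
  -F: nom -32.900 → Σnom=-16.370; wc +0.470/-0.470 → slack +1.765/-1.550; half-tol=0.470, Σhalf²=0.541809
  -G: nom -14.100 → Σnom=-30.470; wc +0.250/-0.240 → slack +2.015/-1.790; half-tol=0.245, Σhalf²=0.601834
Nominal = -30.470. Worst-case = [-30.470 - 1.790, -30.470 + 2.015] = [-32.260, -28.455]. RSS = √0.601834 = 0.776.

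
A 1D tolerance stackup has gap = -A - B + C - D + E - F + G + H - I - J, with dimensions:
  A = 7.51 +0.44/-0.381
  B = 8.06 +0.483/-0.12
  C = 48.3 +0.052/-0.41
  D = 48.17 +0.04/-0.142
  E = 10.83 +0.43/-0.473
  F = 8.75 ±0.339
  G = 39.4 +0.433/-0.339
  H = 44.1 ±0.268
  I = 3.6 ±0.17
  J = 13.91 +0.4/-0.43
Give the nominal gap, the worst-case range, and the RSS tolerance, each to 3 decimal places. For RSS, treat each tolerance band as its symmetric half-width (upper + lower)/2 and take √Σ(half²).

Stack each dimension's contribution:
  -A: nom -7.510 → Σnom=-7.510; wc +0.381/-0.440 → slack +0.381/-0.440; half-tol=0.410, Σhalf²=0.168510
  -B: nom -8.060 → Σnom=-15.570; wc +0.120/-0.483 → slack +0.501/-0.923; half-tol=0.301, Σhalf²=0.259412
  +C: nom +48.300 → Σnom=32.730; wc +0.052/-0.410 → slack +0.553/-1.333; half-tol=0.231, Σhalf²=0.312773
  -D: nom -48.170 → Σnom=-15.440; wc +0.142/-0.040 → slack +0.695/-1.373; half-tol=0.091, Σhalf²=0.321054
  +E: nom +10.830 → Σnom=-4.610; wc +0.430/-0.473 → slack +1.125/-1.846; half-tol=0.452, Σhalf²=0.524907
  -F: nom -8.750 → Σnom=-13.360; wc +0.339/-0.339 → slack +1.464/-2.185; half-tol=0.339, Σhalf²=0.639828
  +G: nom +39.400 → Σnom=26.040; wc +0.433/-0.339 → slack +1.897/-2.524; half-tol=0.386, Σhalf²=0.788824
  +H: nom +44.100 → Σnom=70.140; wc +0.268/-0.268 → slack +2.165/-2.792; half-tol=0.268, Σhalf²=0.860648
  -I: nom -3.600 → Σnom=66.540; wc +0.170/-0.170 → slack +2.335/-2.962; half-tol=0.170, Σhalf²=0.889548
  -J: nom -13.910 → Σnom=52.630; wc +0.430/-0.400 → slack +2.765/-3.362; half-tol=0.415, Σhalf²=1.061773
Nominal = 52.630. Worst-case = [52.630 - 3.362, 52.630 + 2.765] = [49.268, 55.395]. RSS = √1.061773 = 1.030.

nominal=52.630 wc=[49.268,55.395] rss=1.030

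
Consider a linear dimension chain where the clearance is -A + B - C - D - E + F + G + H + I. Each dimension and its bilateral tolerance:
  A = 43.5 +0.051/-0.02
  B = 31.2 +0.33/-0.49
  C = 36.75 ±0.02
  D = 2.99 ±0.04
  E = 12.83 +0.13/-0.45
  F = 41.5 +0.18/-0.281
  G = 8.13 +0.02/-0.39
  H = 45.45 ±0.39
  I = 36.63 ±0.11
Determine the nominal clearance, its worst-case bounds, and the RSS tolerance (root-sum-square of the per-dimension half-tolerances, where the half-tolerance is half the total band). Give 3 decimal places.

Stack each dimension's contribution:
  -A: nom -43.500 → Σnom=-43.500; wc +0.020/-0.051 → slack +0.020/-0.051; half-tol=0.035, Σhalf²=0.001260
  +B: nom +31.200 → Σnom=-12.300; wc +0.330/-0.490 → slack +0.350/-0.541; half-tol=0.410, Σhalf²=0.169360
  -C: nom -36.750 → Σnom=-49.050; wc +0.020/-0.020 → slack +0.370/-0.561; half-tol=0.020, Σhalf²=0.169760
  -D: nom -2.990 → Σnom=-52.040; wc +0.040/-0.040 → slack +0.410/-0.601; half-tol=0.040, Σhalf²=0.171360
  -E: nom -12.830 → Σnom=-64.870; wc +0.450/-0.130 → slack +0.860/-0.731; half-tol=0.290, Σhalf²=0.255460
  +F: nom +41.500 → Σnom=-23.370; wc +0.180/-0.281 → slack +1.040/-1.012; half-tol=0.231, Σhalf²=0.308591
  +G: nom +8.130 → Σnom=-15.240; wc +0.020/-0.390 → slack +1.060/-1.402; half-tol=0.205, Σhalf²=0.350616
  +H: nom +45.450 → Σnom=30.210; wc +0.390/-0.390 → slack +1.450/-1.792; half-tol=0.390, Σhalf²=0.502716
  +I: nom +36.630 → Σnom=66.840; wc +0.110/-0.110 → slack +1.560/-1.902; half-tol=0.110, Σhalf²=0.514816
Nominal = 66.840. Worst-case = [66.840 - 1.902, 66.840 + 1.560] = [64.938, 68.400]. RSS = √0.514816 = 0.718.

nominal=66.840 wc=[64.938,68.400] rss=0.718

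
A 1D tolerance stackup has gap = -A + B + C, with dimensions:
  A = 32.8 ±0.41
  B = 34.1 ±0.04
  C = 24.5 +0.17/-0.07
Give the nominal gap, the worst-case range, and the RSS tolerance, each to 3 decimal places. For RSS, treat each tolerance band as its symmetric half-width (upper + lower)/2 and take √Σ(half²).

Stack each dimension's contribution:
  -A: nom -32.800 → Σnom=-32.800; wc +0.410/-0.410 → slack +0.410/-0.410; half-tol=0.410, Σhalf²=0.168100
  +B: nom +34.100 → Σnom=1.300; wc +0.040/-0.040 → slack +0.450/-0.450; half-tol=0.040, Σhalf²=0.169700
  +C: nom +24.500 → Σnom=25.800; wc +0.170/-0.070 → slack +0.620/-0.520; half-tol=0.120, Σhalf²=0.184100
Nominal = 25.800. Worst-case = [25.800 - 0.520, 25.800 + 0.620] = [25.280, 26.420]. RSS = √0.184100 = 0.429.

nominal=25.800 wc=[25.280,26.420] rss=0.429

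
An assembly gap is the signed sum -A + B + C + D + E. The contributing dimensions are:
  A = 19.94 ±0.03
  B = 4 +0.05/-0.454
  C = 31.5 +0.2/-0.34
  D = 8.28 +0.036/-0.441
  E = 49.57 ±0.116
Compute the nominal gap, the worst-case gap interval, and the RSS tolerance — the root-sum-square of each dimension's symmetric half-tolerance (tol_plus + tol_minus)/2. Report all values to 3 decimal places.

nominal=73.410 wc=[72.029,73.842] rss=0.456

Stack each dimension's contribution:
  -A: nom -19.940 → Σnom=-19.940; wc +0.030/-0.030 → slack +0.030/-0.030; half-tol=0.030, Σhalf²=0.000900
  +B: nom +4.000 → Σnom=-15.940; wc +0.050/-0.454 → slack +0.080/-0.484; half-tol=0.252, Σhalf²=0.064404
  +C: nom +31.500 → Σnom=15.560; wc +0.200/-0.340 → slack +0.280/-0.824; half-tol=0.270, Σhalf²=0.137304
  +D: nom +8.280 → Σnom=23.840; wc +0.036/-0.441 → slack +0.316/-1.265; half-tol=0.238, Σhalf²=0.194186
  +E: nom +49.570 → Σnom=73.410; wc +0.116/-0.116 → slack +0.432/-1.381; half-tol=0.116, Σhalf²=0.207642
Nominal = 73.410. Worst-case = [73.410 - 1.381, 73.410 + 0.432] = [72.029, 73.842]. RSS = √0.207642 = 0.456.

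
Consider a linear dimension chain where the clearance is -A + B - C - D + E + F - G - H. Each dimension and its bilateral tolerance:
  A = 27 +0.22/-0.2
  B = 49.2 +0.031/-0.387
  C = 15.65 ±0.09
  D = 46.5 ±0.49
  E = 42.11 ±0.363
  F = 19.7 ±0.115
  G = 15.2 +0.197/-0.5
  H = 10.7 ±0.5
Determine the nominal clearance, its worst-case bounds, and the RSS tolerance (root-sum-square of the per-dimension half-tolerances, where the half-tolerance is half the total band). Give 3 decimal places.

nominal=-4.040 wc=[-6.402,-1.751] rss=0.923

Stack each dimension's contribution:
  -A: nom -27.000 → Σnom=-27.000; wc +0.200/-0.220 → slack +0.200/-0.220; half-tol=0.210, Σhalf²=0.044100
  +B: nom +49.200 → Σnom=22.200; wc +0.031/-0.387 → slack +0.231/-0.607; half-tol=0.209, Σhalf²=0.087781
  -C: nom -15.650 → Σnom=6.550; wc +0.090/-0.090 → slack +0.321/-0.697; half-tol=0.090, Σhalf²=0.095881
  -D: nom -46.500 → Σnom=-39.950; wc +0.490/-0.490 → slack +0.811/-1.187; half-tol=0.490, Σhalf²=0.335981
  +E: nom +42.110 → Σnom=2.160; wc +0.363/-0.363 → slack +1.174/-1.550; half-tol=0.363, Σhalf²=0.467750
  +F: nom +19.700 → Σnom=21.860; wc +0.115/-0.115 → slack +1.289/-1.665; half-tol=0.115, Σhalf²=0.480975
  -G: nom -15.200 → Σnom=6.660; wc +0.500/-0.197 → slack +1.789/-1.862; half-tol=0.349, Σhalf²=0.602427
  -H: nom -10.700 → Σnom=-4.040; wc +0.500/-0.500 → slack +2.289/-2.362; half-tol=0.500, Σhalf²=0.852427
Nominal = -4.040. Worst-case = [-4.040 - 2.362, -4.040 + 2.289] = [-6.402, -1.751]. RSS = √0.852427 = 0.923.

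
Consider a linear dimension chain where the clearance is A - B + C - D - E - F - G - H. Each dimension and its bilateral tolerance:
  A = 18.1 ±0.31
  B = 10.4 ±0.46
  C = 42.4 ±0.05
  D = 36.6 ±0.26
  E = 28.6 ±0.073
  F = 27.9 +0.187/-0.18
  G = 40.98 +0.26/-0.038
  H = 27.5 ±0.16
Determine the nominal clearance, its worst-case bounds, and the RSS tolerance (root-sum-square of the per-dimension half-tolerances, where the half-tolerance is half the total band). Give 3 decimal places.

Stack each dimension's contribution:
  +A: nom +18.100 → Σnom=18.100; wc +0.310/-0.310 → slack +0.310/-0.310; half-tol=0.310, Σhalf²=0.096100
  -B: nom -10.400 → Σnom=7.700; wc +0.460/-0.460 → slack +0.770/-0.770; half-tol=0.460, Σhalf²=0.307700
  +C: nom +42.400 → Σnom=50.100; wc +0.050/-0.050 → slack +0.820/-0.820; half-tol=0.050, Σhalf²=0.310200
  -D: nom -36.600 → Σnom=13.500; wc +0.260/-0.260 → slack +1.080/-1.080; half-tol=0.260, Σhalf²=0.377800
  -E: nom -28.600 → Σnom=-15.100; wc +0.073/-0.073 → slack +1.153/-1.153; half-tol=0.073, Σhalf²=0.383129
  -F: nom -27.900 → Σnom=-43.000; wc +0.180/-0.187 → slack +1.333/-1.340; half-tol=0.183, Σhalf²=0.416801
  -G: nom -40.980 → Σnom=-83.980; wc +0.038/-0.260 → slack +1.371/-1.600; half-tol=0.149, Σhalf²=0.439002
  -H: nom -27.500 → Σnom=-111.480; wc +0.160/-0.160 → slack +1.531/-1.760; half-tol=0.160, Σhalf²=0.464602
Nominal = -111.480. Worst-case = [-111.480 - 1.760, -111.480 + 1.531] = [-113.240, -109.949]. RSS = √0.464602 = 0.682.

nominal=-111.480 wc=[-113.240,-109.949] rss=0.682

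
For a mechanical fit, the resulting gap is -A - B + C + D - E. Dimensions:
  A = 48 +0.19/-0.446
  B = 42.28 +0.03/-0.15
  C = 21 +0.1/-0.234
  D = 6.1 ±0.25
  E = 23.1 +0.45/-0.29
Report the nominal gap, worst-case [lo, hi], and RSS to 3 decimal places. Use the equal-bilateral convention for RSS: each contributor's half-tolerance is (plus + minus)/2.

nominal=-86.280 wc=[-87.434,-85.044] rss=0.580

Stack each dimension's contribution:
  -A: nom -48.000 → Σnom=-48.000; wc +0.446/-0.190 → slack +0.446/-0.190; half-tol=0.318, Σhalf²=0.101124
  -B: nom -42.280 → Σnom=-90.280; wc +0.150/-0.030 → slack +0.596/-0.220; half-tol=0.090, Σhalf²=0.109224
  +C: nom +21.000 → Σnom=-69.280; wc +0.100/-0.234 → slack +0.696/-0.454; half-tol=0.167, Σhalf²=0.137113
  +D: nom +6.100 → Σnom=-63.180; wc +0.250/-0.250 → slack +0.946/-0.704; half-tol=0.250, Σhalf²=0.199613
  -E: nom -23.100 → Σnom=-86.280; wc +0.290/-0.450 → slack +1.236/-1.154; half-tol=0.370, Σhalf²=0.336513
Nominal = -86.280. Worst-case = [-86.280 - 1.154, -86.280 + 1.236] = [-87.434, -85.044]. RSS = √0.336513 = 0.580.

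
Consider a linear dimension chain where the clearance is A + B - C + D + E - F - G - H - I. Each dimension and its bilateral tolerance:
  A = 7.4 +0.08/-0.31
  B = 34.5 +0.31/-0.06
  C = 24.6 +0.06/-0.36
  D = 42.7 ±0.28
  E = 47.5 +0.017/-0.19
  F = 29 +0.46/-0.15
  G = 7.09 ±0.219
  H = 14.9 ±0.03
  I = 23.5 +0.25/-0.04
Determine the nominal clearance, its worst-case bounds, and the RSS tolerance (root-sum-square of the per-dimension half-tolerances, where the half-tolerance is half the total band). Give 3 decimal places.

nominal=33.010 wc=[31.151,34.496] rss=0.607

Stack each dimension's contribution:
  +A: nom +7.400 → Σnom=7.400; wc +0.080/-0.310 → slack +0.080/-0.310; half-tol=0.195, Σhalf²=0.038025
  +B: nom +34.500 → Σnom=41.900; wc +0.310/-0.060 → slack +0.390/-0.370; half-tol=0.185, Σhalf²=0.072250
  -C: nom -24.600 → Σnom=17.300; wc +0.360/-0.060 → slack +0.750/-0.430; half-tol=0.210, Σhalf²=0.116350
  +D: nom +42.700 → Σnom=60.000; wc +0.280/-0.280 → slack +1.030/-0.710; half-tol=0.280, Σhalf²=0.194750
  +E: nom +47.500 → Σnom=107.500; wc +0.017/-0.190 → slack +1.047/-0.900; half-tol=0.104, Σhalf²=0.205462
  -F: nom -29.000 → Σnom=78.500; wc +0.150/-0.460 → slack +1.197/-1.360; half-tol=0.305, Σhalf²=0.298487
  -G: nom -7.090 → Σnom=71.410; wc +0.219/-0.219 → slack +1.416/-1.579; half-tol=0.219, Σhalf²=0.346448
  -H: nom -14.900 → Σnom=56.510; wc +0.030/-0.030 → slack +1.446/-1.609; half-tol=0.030, Σhalf²=0.347348
  -I: nom -23.500 → Σnom=33.010; wc +0.040/-0.250 → slack +1.486/-1.859; half-tol=0.145, Σhalf²=0.368373
Nominal = 33.010. Worst-case = [33.010 - 1.859, 33.010 + 1.486] = [31.151, 34.496]. RSS = √0.368373 = 0.607.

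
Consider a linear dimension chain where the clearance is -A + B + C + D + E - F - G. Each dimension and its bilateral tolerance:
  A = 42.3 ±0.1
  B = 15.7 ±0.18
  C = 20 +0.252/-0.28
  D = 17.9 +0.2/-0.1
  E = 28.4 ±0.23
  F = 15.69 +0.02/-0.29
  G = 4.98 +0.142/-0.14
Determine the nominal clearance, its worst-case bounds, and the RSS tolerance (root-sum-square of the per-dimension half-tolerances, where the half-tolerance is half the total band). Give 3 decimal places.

nominal=19.030 wc=[17.978,20.422] rss=0.482

Stack each dimension's contribution:
  -A: nom -42.300 → Σnom=-42.300; wc +0.100/-0.100 → slack +0.100/-0.100; half-tol=0.100, Σhalf²=0.010000
  +B: nom +15.700 → Σnom=-26.600; wc +0.180/-0.180 → slack +0.280/-0.280; half-tol=0.180, Σhalf²=0.042400
  +C: nom +20.000 → Σnom=-6.600; wc +0.252/-0.280 → slack +0.532/-0.560; half-tol=0.266, Σhalf²=0.113156
  +D: nom +17.900 → Σnom=11.300; wc +0.200/-0.100 → slack +0.732/-0.660; half-tol=0.150, Σhalf²=0.135656
  +E: nom +28.400 → Σnom=39.700; wc +0.230/-0.230 → slack +0.962/-0.890; half-tol=0.230, Σhalf²=0.188556
  -F: nom -15.690 → Σnom=24.010; wc +0.290/-0.020 → slack +1.252/-0.910; half-tol=0.155, Σhalf²=0.212581
  -G: nom -4.980 → Σnom=19.030; wc +0.140/-0.142 → slack +1.392/-1.052; half-tol=0.141, Σhalf²=0.232462
Nominal = 19.030. Worst-case = [19.030 - 1.052, 19.030 + 1.392] = [17.978, 20.422]. RSS = √0.232462 = 0.482.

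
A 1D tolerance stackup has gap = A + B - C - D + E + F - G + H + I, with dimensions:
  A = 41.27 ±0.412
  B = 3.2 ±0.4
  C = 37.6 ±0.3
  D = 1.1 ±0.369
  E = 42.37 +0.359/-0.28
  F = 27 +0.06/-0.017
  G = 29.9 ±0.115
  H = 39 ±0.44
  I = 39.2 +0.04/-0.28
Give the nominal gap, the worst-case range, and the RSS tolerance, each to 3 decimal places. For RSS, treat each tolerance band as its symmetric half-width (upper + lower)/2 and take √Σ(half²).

Stack each dimension's contribution:
  +A: nom +41.270 → Σnom=41.270; wc +0.412/-0.412 → slack +0.412/-0.412; half-tol=0.412, Σhalf²=0.169744
  +B: nom +3.200 → Σnom=44.470; wc +0.400/-0.400 → slack +0.812/-0.812; half-tol=0.400, Σhalf²=0.329744
  -C: nom -37.600 → Σnom=6.870; wc +0.300/-0.300 → slack +1.112/-1.112; half-tol=0.300, Σhalf²=0.419744
  -D: nom -1.100 → Σnom=5.770; wc +0.369/-0.369 → slack +1.481/-1.481; half-tol=0.369, Σhalf²=0.555905
  +E: nom +42.370 → Σnom=48.140; wc +0.359/-0.280 → slack +1.840/-1.761; half-tol=0.320, Σhalf²=0.657985
  +F: nom +27.000 → Σnom=75.140; wc +0.060/-0.017 → slack +1.900/-1.778; half-tol=0.038, Σhalf²=0.659467
  -G: nom -29.900 → Σnom=45.240; wc +0.115/-0.115 → slack +2.015/-1.893; half-tol=0.115, Σhalf²=0.672693
  +H: nom +39.000 → Σnom=84.240; wc +0.440/-0.440 → slack +2.455/-2.333; half-tol=0.440, Σhalf²=0.866293
  +I: nom +39.200 → Σnom=123.440; wc +0.040/-0.280 → slack +2.495/-2.613; half-tol=0.160, Σhalf²=0.891892
Nominal = 123.440. Worst-case = [123.440 - 2.613, 123.440 + 2.495] = [120.827, 125.935]. RSS = √0.891892 = 0.944.

nominal=123.440 wc=[120.827,125.935] rss=0.944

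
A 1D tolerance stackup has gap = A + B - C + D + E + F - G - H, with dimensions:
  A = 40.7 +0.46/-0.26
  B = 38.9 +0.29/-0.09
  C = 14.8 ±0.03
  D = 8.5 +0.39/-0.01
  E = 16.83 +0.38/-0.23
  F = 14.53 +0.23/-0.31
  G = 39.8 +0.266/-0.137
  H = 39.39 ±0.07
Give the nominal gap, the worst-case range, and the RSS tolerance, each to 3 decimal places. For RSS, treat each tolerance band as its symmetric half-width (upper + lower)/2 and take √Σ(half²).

nominal=25.470 wc=[24.204,27.457] rss=0.647

Stack each dimension's contribution:
  +A: nom +40.700 → Σnom=40.700; wc +0.460/-0.260 → slack +0.460/-0.260; half-tol=0.360, Σhalf²=0.129600
  +B: nom +38.900 → Σnom=79.600; wc +0.290/-0.090 → slack +0.750/-0.350; half-tol=0.190, Σhalf²=0.165700
  -C: nom -14.800 → Σnom=64.800; wc +0.030/-0.030 → slack +0.780/-0.380; half-tol=0.030, Σhalf²=0.166600
  +D: nom +8.500 → Σnom=73.300; wc +0.390/-0.010 → slack +1.170/-0.390; half-tol=0.200, Σhalf²=0.206600
  +E: nom +16.830 → Σnom=90.130; wc +0.380/-0.230 → slack +1.550/-0.620; half-tol=0.305, Σhalf²=0.299625
  +F: nom +14.530 → Σnom=104.660; wc +0.230/-0.310 → slack +1.780/-0.930; half-tol=0.270, Σhalf²=0.372525
  -G: nom -39.800 → Σnom=64.860; wc +0.137/-0.266 → slack +1.917/-1.196; half-tol=0.202, Σhalf²=0.413127
  -H: nom -39.390 → Σnom=25.470; wc +0.070/-0.070 → slack +1.987/-1.266; half-tol=0.070, Σhalf²=0.418027
Nominal = 25.470. Worst-case = [25.470 - 1.266, 25.470 + 1.987] = [24.204, 27.457]. RSS = √0.418027 = 0.647.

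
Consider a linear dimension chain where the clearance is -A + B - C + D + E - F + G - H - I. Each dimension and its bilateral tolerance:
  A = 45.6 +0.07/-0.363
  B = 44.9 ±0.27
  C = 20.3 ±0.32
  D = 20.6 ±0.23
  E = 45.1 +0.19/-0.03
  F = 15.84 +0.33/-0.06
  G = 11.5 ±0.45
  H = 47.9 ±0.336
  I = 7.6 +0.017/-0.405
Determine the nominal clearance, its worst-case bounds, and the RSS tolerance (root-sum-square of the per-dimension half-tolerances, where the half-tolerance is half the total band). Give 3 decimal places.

Stack each dimension's contribution:
  -A: nom -45.600 → Σnom=-45.600; wc +0.363/-0.070 → slack +0.363/-0.070; half-tol=0.216, Σhalf²=0.046872
  +B: nom +44.900 → Σnom=-0.700; wc +0.270/-0.270 → slack +0.633/-0.340; half-tol=0.270, Σhalf²=0.119772
  -C: nom -20.300 → Σnom=-21.000; wc +0.320/-0.320 → slack +0.953/-0.660; half-tol=0.320, Σhalf²=0.222172
  +D: nom +20.600 → Σnom=-0.400; wc +0.230/-0.230 → slack +1.183/-0.890; half-tol=0.230, Σhalf²=0.275072
  +E: nom +45.100 → Σnom=44.700; wc +0.190/-0.030 → slack +1.373/-0.920; half-tol=0.110, Σhalf²=0.287172
  -F: nom -15.840 → Σnom=28.860; wc +0.060/-0.330 → slack +1.433/-1.250; half-tol=0.195, Σhalf²=0.325197
  +G: nom +11.500 → Σnom=40.360; wc +0.450/-0.450 → slack +1.883/-1.700; half-tol=0.450, Σhalf²=0.527697
  -H: nom -47.900 → Σnom=-7.540; wc +0.336/-0.336 → slack +2.219/-2.036; half-tol=0.336, Σhalf²=0.640593
  -I: nom -7.600 → Σnom=-15.140; wc +0.405/-0.017 → slack +2.624/-2.053; half-tol=0.211, Σhalf²=0.685114
Nominal = -15.140. Worst-case = [-15.140 - 2.053, -15.140 + 2.624] = [-17.193, -12.516]. RSS = √0.685114 = 0.828.

nominal=-15.140 wc=[-17.193,-12.516] rss=0.828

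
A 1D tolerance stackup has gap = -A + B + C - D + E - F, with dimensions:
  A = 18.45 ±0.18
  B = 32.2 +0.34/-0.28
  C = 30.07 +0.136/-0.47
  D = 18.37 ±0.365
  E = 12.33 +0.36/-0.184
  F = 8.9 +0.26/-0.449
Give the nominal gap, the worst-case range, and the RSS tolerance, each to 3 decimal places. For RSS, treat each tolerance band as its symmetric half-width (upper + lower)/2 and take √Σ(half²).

Stack each dimension's contribution:
  -A: nom -18.450 → Σnom=-18.450; wc +0.180/-0.180 → slack +0.180/-0.180; half-tol=0.180, Σhalf²=0.032400
  +B: nom +32.200 → Σnom=13.750; wc +0.340/-0.280 → slack +0.520/-0.460; half-tol=0.310, Σhalf²=0.128500
  +C: nom +30.070 → Σnom=43.820; wc +0.136/-0.470 → slack +0.656/-0.930; half-tol=0.303, Σhalf²=0.220309
  -D: nom -18.370 → Σnom=25.450; wc +0.365/-0.365 → slack +1.021/-1.295; half-tol=0.365, Σhalf²=0.353534
  +E: nom +12.330 → Σnom=37.780; wc +0.360/-0.184 → slack +1.381/-1.479; half-tol=0.272, Σhalf²=0.427518
  -F: nom -8.900 → Σnom=28.880; wc +0.449/-0.260 → slack +1.830/-1.739; half-tol=0.355, Σhalf²=0.553188
Nominal = 28.880. Worst-case = [28.880 - 1.739, 28.880 + 1.830] = [27.141, 30.710]. RSS = √0.553188 = 0.744.

nominal=28.880 wc=[27.141,30.710] rss=0.744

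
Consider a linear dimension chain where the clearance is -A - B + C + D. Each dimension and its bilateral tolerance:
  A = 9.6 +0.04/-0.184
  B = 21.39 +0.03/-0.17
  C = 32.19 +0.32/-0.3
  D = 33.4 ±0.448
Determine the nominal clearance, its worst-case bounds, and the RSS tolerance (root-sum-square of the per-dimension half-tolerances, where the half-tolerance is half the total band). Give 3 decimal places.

nominal=34.600 wc=[33.782,35.722] rss=0.565

Stack each dimension's contribution:
  -A: nom -9.600 → Σnom=-9.600; wc +0.184/-0.040 → slack +0.184/-0.040; half-tol=0.112, Σhalf²=0.012544
  -B: nom -21.390 → Σnom=-30.990; wc +0.170/-0.030 → slack +0.354/-0.070; half-tol=0.100, Σhalf²=0.022544
  +C: nom +32.190 → Σnom=1.200; wc +0.320/-0.300 → slack +0.674/-0.370; half-tol=0.310, Σhalf²=0.118644
  +D: nom +33.400 → Σnom=34.600; wc +0.448/-0.448 → slack +1.122/-0.818; half-tol=0.448, Σhalf²=0.319348
Nominal = 34.600. Worst-case = [34.600 - 0.818, 34.600 + 1.122] = [33.782, 35.722]. RSS = √0.319348 = 0.565.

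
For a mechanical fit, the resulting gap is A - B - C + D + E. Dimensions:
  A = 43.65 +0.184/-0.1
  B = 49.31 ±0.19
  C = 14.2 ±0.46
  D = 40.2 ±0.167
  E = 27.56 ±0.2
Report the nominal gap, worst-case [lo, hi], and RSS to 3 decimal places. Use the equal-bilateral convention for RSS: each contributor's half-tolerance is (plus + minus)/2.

Stack each dimension's contribution:
  +A: nom +43.650 → Σnom=43.650; wc +0.184/-0.100 → slack +0.184/-0.100; half-tol=0.142, Σhalf²=0.020164
  -B: nom -49.310 → Σnom=-5.660; wc +0.190/-0.190 → slack +0.374/-0.290; half-tol=0.190, Σhalf²=0.056264
  -C: nom -14.200 → Σnom=-19.860; wc +0.460/-0.460 → slack +0.834/-0.750; half-tol=0.460, Σhalf²=0.267864
  +D: nom +40.200 → Σnom=20.340; wc +0.167/-0.167 → slack +1.001/-0.917; half-tol=0.167, Σhalf²=0.295753
  +E: nom +27.560 → Σnom=47.900; wc +0.200/-0.200 → slack +1.201/-1.117; half-tol=0.200, Σhalf²=0.335753
Nominal = 47.900. Worst-case = [47.900 - 1.117, 47.900 + 1.201] = [46.783, 49.101]. RSS = √0.335753 = 0.579.

nominal=47.900 wc=[46.783,49.101] rss=0.579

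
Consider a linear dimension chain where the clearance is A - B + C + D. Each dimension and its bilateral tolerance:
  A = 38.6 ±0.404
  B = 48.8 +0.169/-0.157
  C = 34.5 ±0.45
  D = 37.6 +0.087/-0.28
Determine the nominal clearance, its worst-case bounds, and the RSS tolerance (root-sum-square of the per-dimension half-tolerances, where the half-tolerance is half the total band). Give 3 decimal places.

nominal=61.900 wc=[60.597,62.998] rss=0.653

Stack each dimension's contribution:
  +A: nom +38.600 → Σnom=38.600; wc +0.404/-0.404 → slack +0.404/-0.404; half-tol=0.404, Σhalf²=0.163216
  -B: nom -48.800 → Σnom=-10.200; wc +0.157/-0.169 → slack +0.561/-0.573; half-tol=0.163, Σhalf²=0.189785
  +C: nom +34.500 → Σnom=24.300; wc +0.450/-0.450 → slack +1.011/-1.023; half-tol=0.450, Σhalf²=0.392285
  +D: nom +37.600 → Σnom=61.900; wc +0.087/-0.280 → slack +1.098/-1.303; half-tol=0.183, Σhalf²=0.425957
Nominal = 61.900. Worst-case = [61.900 - 1.303, 61.900 + 1.098] = [60.597, 62.998]. RSS = √0.425957 = 0.653.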